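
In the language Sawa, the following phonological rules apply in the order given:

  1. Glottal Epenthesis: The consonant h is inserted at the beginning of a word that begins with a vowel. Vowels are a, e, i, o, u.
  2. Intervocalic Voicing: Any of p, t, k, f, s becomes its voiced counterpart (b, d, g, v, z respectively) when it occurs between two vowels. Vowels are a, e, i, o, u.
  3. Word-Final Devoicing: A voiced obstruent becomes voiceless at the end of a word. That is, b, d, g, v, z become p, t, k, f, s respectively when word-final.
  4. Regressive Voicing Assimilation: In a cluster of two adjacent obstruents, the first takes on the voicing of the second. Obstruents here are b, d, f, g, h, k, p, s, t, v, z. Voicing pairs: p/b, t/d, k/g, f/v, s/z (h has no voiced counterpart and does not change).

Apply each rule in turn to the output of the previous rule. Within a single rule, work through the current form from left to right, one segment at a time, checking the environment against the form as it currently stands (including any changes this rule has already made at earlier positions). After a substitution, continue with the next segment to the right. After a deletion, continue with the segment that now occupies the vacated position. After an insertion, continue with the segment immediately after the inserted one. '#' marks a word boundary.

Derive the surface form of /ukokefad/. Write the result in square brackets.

1 Glottal Epenthesis: [ukokefad] → [hukokefad]
2 Intervocalic Voicing: [hukokefad] → [hugogevad]
3 Word-Final Devoicing: [hugogevad] → [hugogevat]
4 Regressive Voicing Assimilation: no change — [hugogevat]

[hugogevat]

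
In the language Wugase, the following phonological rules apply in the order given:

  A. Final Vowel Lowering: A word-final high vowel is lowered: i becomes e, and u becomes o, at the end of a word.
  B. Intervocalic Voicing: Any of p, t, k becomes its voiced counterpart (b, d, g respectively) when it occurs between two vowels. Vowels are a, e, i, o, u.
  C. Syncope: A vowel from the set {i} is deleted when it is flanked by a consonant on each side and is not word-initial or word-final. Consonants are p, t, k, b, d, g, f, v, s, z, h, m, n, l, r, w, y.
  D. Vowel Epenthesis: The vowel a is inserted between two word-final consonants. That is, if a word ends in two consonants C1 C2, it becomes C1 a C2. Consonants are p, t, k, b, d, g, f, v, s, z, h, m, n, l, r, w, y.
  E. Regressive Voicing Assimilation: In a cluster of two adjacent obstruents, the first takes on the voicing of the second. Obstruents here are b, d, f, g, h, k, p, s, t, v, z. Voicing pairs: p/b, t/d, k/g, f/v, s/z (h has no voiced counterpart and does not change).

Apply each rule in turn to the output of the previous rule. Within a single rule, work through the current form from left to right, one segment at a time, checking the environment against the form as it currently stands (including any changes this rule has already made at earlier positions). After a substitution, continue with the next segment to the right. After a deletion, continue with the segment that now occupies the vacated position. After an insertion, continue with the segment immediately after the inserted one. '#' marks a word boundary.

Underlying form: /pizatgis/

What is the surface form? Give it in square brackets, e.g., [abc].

A Final Vowel Lowering: no change — [pizatgis]
B Intervocalic Voicing: no change — [pizatgis]
C Syncope: [pizatgis] → [pzatgs]
D Vowel Epenthesis: [pzatgs] → [pzatgas]
E Regressive Voicing Assimilation: [pzatgas] → [bzadgas]

[bzadgas]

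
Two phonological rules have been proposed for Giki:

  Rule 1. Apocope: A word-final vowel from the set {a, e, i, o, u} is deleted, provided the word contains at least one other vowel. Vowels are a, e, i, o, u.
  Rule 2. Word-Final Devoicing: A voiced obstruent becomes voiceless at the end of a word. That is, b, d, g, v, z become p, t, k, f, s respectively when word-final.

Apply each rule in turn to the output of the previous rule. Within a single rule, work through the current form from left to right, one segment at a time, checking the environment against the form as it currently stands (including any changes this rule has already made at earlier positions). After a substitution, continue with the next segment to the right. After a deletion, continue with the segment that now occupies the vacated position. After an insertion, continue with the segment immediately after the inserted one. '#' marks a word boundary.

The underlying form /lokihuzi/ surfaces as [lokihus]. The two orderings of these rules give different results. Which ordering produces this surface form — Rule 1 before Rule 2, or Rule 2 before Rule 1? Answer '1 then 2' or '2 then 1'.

1 then 2

Order 1 then 2:
  1 Apocope: [lokihuzi] → [lokihuz]
  2 Word-Final Devoicing: [lokihuz] → [lokihus]
  result: [lokihus]
Order 2 then 1:
  2 Word-Final Devoicing: no change — [lokihuzi]
  1 Apocope: [lokihuzi] → [lokihuz]
  result: [lokihuz]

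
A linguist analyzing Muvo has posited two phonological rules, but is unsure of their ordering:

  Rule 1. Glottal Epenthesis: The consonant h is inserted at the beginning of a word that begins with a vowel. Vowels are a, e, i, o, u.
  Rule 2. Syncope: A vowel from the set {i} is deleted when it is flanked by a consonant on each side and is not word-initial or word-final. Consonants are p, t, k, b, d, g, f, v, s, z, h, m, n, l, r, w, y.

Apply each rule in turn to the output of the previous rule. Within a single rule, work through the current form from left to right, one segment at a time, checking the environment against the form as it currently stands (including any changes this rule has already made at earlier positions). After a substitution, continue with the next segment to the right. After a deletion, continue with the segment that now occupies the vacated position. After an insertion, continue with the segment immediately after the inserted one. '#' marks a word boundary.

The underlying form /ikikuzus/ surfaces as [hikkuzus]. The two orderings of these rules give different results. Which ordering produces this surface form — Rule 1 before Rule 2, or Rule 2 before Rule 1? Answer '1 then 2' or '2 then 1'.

Order 1 then 2:
  1 Glottal Epenthesis: [ikikuzus] → [hikikuzus]
  2 Syncope: [hikikuzus] → [hkkuzus]
  result: [hkkuzus]
Order 2 then 1:
  2 Syncope: [ikikuzus] → [ikkuzus]
  1 Glottal Epenthesis: [ikkuzus] → [hikkuzus]
  result: [hikkuzus]

2 then 1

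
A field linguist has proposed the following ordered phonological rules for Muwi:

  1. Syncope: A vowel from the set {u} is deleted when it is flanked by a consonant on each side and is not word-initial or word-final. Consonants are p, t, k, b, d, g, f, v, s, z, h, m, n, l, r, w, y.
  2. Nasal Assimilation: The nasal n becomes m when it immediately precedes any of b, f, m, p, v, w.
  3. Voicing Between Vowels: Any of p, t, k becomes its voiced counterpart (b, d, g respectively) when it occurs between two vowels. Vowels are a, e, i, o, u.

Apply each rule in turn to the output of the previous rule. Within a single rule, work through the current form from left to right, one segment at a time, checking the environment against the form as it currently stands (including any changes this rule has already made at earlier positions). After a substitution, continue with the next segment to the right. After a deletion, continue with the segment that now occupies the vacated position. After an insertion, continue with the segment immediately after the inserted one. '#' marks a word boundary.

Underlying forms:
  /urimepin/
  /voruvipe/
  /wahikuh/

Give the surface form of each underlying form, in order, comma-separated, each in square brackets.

[urimebin], [vorvibe], [wahikh]

/urimepin/:
  1 Syncope: no change — [urimepin]
  2 Nasal Assimilation: no change — [urimepin]
  3 Voicing Between Vowels: [urimepin] → [urimebin]
/voruvipe/:
  1 Syncope: [voruvipe] → [vorvipe]
  2 Nasal Assimilation: no change — [vorvipe]
  3 Voicing Between Vowels: [vorvipe] → [vorvibe]
/wahikuh/:
  1 Syncope: [wahikuh] → [wahikh]
  2 Nasal Assimilation: no change — [wahikh]
  3 Voicing Between Vowels: no change — [wahikh]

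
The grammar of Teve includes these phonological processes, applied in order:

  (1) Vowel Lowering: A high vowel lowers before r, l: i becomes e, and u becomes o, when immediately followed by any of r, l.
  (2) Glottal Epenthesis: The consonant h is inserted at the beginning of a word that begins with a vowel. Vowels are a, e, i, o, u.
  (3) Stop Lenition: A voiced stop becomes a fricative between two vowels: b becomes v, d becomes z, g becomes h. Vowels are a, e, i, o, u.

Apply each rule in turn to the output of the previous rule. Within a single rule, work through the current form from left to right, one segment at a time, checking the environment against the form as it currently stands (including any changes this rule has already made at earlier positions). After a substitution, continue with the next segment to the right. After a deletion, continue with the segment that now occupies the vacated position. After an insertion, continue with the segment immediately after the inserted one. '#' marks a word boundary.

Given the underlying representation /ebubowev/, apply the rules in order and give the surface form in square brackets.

[hevuvowev]

(1) Vowel Lowering: no change — [ebubowev]
(2) Glottal Epenthesis: [ebubowev] → [hebubowev]
(3) Stop Lenition: [hebubowev] → [hevuvowev]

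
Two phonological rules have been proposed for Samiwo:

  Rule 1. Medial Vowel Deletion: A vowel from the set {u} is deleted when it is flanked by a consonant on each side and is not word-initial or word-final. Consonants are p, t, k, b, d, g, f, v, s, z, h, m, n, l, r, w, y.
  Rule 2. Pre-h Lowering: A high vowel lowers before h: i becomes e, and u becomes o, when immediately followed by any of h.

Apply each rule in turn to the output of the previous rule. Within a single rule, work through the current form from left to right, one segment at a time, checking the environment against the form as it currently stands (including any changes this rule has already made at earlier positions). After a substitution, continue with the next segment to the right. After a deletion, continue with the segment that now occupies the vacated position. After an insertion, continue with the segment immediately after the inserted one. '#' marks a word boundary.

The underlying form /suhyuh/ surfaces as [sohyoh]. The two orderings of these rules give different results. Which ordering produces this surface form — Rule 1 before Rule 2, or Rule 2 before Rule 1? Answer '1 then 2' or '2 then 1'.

Order 1 then 2:
  1 Medial Vowel Deletion: [suhyuh] → [shyh]
  2 Pre-h Lowering: no change — [shyh]
  result: [shyh]
Order 2 then 1:
  2 Pre-h Lowering: [suhyuh] → [sohyoh]
  1 Medial Vowel Deletion: no change — [sohyoh]
  result: [sohyoh]

2 then 1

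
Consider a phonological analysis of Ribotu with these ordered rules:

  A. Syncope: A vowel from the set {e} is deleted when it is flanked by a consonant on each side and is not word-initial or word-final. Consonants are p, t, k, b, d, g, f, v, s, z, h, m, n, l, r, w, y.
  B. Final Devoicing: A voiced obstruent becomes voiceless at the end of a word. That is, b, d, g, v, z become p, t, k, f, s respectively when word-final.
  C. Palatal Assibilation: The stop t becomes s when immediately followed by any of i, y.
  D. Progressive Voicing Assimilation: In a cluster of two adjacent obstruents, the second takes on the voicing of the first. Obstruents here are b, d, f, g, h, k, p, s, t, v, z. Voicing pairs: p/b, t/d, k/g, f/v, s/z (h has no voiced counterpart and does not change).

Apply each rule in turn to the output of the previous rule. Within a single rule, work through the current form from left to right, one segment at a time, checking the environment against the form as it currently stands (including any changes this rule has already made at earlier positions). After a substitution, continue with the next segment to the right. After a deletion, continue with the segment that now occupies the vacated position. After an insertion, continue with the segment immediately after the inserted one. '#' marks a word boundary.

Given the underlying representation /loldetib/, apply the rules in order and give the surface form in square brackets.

A Syncope: [loldetib] → [loldtib]
B Final Devoicing: [loldtib] → [loldtip]
C Palatal Assibilation: [loldtip] → [loldsip]
D Progressive Voicing Assimilation: [loldsip] → [loldzip]

[loldzip]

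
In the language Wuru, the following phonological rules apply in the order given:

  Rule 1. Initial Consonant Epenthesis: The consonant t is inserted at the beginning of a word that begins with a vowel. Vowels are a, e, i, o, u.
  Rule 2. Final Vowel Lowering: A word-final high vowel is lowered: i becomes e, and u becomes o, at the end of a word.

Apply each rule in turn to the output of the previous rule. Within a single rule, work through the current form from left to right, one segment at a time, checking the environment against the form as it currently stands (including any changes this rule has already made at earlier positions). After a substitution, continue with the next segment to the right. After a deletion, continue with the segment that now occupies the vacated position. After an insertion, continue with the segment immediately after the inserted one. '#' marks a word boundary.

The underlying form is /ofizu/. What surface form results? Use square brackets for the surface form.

[tofizo]

Rule 1 Initial Consonant Epenthesis: [ofizu] → [tofizu]
Rule 2 Final Vowel Lowering: [tofizu] → [tofizo]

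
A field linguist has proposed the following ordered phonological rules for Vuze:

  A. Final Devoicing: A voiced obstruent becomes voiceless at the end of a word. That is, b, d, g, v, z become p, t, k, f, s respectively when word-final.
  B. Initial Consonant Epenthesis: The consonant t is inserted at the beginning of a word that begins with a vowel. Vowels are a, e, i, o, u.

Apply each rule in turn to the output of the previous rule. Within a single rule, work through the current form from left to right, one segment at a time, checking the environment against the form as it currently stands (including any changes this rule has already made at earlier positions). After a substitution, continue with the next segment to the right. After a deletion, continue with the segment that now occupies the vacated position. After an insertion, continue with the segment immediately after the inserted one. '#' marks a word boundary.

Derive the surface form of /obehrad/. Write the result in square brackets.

[tobehrat]

A Final Devoicing: [obehrad] → [obehrat]
B Initial Consonant Epenthesis: [obehrat] → [tobehrat]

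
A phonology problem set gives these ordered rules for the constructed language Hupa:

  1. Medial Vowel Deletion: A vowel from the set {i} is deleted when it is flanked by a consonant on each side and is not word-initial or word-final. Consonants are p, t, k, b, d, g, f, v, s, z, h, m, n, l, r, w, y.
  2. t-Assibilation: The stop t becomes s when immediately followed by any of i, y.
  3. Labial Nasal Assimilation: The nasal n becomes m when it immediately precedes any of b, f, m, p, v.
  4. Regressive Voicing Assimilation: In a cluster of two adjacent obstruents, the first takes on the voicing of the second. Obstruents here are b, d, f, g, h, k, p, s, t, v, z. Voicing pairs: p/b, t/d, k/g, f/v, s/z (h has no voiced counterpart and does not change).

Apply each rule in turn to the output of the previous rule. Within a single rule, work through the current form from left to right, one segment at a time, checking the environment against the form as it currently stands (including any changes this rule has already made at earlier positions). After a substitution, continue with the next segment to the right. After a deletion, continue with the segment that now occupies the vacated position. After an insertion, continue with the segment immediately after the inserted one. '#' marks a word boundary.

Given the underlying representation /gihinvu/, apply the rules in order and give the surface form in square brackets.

1 Medial Vowel Deletion: [gihinvu] → [ghnvu]
2 t-Assibilation: no change — [ghnvu]
3 Labial Nasal Assimilation: [ghnvu] → [ghmvu]
4 Regressive Voicing Assimilation: [ghmvu] → [khmvu]

[khmvu]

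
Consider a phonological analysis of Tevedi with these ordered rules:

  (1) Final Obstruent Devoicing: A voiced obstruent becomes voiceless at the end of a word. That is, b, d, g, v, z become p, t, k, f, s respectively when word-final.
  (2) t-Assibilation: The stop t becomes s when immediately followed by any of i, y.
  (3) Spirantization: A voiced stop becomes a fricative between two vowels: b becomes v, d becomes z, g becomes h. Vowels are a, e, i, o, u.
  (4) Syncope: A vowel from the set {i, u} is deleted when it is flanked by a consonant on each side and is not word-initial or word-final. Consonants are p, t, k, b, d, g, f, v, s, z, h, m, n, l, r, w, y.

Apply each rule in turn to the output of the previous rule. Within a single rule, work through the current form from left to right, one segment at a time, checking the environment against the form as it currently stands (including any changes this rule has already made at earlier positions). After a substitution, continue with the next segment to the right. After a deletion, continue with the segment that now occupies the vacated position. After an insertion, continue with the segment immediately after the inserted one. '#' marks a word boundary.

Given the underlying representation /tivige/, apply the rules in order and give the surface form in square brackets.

[svhe]

(1) Final Obstruent Devoicing: no change — [tivige]
(2) t-Assibilation: [tivige] → [sivige]
(3) Spirantization: [sivige] → [sivihe]
(4) Syncope: [sivihe] → [svhe]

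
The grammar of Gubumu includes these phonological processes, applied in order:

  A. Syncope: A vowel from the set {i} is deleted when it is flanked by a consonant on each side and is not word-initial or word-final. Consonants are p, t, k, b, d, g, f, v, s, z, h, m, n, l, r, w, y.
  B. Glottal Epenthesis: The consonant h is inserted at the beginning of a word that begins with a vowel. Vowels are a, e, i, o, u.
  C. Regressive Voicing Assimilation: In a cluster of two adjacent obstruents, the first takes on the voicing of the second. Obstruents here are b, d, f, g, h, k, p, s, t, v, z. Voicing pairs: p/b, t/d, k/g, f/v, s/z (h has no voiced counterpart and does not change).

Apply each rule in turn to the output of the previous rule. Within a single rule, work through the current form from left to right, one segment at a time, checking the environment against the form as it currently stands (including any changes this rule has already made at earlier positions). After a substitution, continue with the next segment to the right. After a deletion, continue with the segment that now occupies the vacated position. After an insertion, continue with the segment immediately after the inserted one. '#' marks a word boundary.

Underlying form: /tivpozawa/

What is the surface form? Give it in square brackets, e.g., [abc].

[dfpozawa]

A Syncope: [tivpozawa] → [tvpozawa]
B Glottal Epenthesis: no change — [tvpozawa]
C Regressive Voicing Assimilation: [tvpozawa] → [dfpozawa]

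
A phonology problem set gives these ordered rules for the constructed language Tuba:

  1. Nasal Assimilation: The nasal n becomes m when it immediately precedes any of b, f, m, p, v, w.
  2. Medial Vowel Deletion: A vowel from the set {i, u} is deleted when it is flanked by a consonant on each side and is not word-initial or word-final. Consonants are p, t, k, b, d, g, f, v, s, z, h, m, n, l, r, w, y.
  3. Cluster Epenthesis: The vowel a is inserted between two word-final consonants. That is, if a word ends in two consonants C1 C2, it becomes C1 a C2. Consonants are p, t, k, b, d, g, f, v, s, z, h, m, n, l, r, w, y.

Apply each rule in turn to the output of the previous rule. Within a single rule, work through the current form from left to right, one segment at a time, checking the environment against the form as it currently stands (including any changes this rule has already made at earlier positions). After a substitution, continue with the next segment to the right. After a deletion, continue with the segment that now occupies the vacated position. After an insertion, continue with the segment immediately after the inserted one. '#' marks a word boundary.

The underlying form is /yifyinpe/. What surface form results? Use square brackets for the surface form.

[yfympe]

1 Nasal Assimilation: [yifyinpe] → [yifyimpe]
2 Medial Vowel Deletion: [yifyimpe] → [yfympe]
3 Cluster Epenthesis: no change — [yfympe]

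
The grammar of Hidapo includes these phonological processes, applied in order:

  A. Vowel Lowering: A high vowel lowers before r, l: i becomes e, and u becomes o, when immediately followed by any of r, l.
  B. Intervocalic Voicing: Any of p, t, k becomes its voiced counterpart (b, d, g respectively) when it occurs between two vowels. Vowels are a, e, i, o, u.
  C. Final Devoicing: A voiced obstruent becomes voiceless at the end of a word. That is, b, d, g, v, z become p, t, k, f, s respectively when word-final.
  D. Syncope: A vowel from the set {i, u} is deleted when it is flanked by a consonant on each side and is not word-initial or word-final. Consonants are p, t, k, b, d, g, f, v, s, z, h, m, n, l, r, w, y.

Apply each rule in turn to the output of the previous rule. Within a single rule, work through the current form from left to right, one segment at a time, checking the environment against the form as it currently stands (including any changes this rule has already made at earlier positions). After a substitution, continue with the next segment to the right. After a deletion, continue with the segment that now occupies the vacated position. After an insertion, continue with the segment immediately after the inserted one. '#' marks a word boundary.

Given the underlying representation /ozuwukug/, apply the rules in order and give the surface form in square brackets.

[ozwgk]

A Vowel Lowering: no change — [ozuwukug]
B Intervocalic Voicing: [ozuwukug] → [ozuwugug]
C Final Devoicing: [ozuwugug] → [ozuwuguk]
D Syncope: [ozuwuguk] → [ozwgk]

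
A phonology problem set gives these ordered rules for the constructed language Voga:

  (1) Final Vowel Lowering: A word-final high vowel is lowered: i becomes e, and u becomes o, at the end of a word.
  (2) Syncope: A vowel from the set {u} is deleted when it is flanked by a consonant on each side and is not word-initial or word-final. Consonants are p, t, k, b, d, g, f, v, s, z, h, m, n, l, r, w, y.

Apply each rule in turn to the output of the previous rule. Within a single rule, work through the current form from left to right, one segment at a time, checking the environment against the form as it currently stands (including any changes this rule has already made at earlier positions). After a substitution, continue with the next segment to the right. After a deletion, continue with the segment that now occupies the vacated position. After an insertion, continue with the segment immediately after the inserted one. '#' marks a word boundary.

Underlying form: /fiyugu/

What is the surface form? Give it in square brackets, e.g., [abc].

[fiygo]

(1) Final Vowel Lowering: [fiyugu] → [fiyugo]
(2) Syncope: [fiyugo] → [fiygo]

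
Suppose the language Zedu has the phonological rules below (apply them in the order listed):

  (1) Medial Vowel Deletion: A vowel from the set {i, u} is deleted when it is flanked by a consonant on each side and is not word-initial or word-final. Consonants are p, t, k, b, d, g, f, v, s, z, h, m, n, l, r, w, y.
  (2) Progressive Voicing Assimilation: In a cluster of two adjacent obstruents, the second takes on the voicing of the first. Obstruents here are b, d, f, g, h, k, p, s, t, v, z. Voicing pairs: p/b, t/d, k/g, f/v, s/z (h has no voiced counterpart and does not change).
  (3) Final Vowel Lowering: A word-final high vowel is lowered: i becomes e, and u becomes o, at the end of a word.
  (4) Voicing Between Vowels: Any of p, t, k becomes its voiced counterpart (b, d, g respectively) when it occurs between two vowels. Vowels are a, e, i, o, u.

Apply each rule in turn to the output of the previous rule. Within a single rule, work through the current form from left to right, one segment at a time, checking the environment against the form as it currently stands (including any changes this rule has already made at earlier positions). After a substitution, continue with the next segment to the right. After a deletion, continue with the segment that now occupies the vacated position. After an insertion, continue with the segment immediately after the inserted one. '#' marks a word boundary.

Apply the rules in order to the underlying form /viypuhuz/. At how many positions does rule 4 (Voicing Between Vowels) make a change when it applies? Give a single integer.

(1) Medial Vowel Deletion: [viypuhuz] → [vyphz]
(2) Progressive Voicing Assimilation: [vyphz] → [vyphs]
(3) Final Vowel Lowering: no change — [vyphs]
(4) Voicing Between Vowels: no change — [vyphs]
Rule 4 changed 0 position(s).

0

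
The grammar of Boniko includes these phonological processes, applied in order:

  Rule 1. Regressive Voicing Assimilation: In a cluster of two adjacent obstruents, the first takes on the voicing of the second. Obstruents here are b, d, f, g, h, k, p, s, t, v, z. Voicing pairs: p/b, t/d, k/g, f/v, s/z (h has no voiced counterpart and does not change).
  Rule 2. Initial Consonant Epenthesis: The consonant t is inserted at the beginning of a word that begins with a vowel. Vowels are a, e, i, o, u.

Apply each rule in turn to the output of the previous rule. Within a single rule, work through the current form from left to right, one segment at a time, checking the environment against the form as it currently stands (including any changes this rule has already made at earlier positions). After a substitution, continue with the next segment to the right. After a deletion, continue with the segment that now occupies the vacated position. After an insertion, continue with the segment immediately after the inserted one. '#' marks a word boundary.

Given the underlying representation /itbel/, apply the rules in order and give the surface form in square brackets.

[tidbel]

Rule 1 Regressive Voicing Assimilation: [itbel] → [idbel]
Rule 2 Initial Consonant Epenthesis: [idbel] → [tidbel]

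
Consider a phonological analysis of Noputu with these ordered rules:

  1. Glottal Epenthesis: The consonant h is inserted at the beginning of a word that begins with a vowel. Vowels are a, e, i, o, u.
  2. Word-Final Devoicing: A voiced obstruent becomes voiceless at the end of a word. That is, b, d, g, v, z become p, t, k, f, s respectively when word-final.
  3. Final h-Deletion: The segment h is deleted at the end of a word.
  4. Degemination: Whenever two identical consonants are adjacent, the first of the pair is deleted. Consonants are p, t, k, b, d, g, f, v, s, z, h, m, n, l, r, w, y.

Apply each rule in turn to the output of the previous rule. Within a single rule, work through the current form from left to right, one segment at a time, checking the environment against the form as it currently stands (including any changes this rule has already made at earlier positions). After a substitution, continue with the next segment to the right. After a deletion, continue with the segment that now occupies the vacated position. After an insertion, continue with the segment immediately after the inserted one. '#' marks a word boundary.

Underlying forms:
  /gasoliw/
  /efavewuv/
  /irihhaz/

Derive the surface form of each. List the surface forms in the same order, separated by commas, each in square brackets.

[gasoliw], [hefavewuf], [hirihas]

/gasoliw/:
  1 Glottal Epenthesis: no change — [gasoliw]
  2 Word-Final Devoicing: no change — [gasoliw]
  3 Final h-Deletion: no change — [gasoliw]
  4 Degemination: no change — [gasoliw]
/efavewuv/:
  1 Glottal Epenthesis: [efavewuv] → [hefavewuv]
  2 Word-Final Devoicing: [hefavewuv] → [hefavewuf]
  3 Final h-Deletion: no change — [hefavewuf]
  4 Degemination: no change — [hefavewuf]
/irihhaz/:
  1 Glottal Epenthesis: [irihhaz] → [hirihhaz]
  2 Word-Final Devoicing: [hirihhaz] → [hirihhas]
  3 Final h-Deletion: no change — [hirihhas]
  4 Degemination: [hirihhas] → [hirihas]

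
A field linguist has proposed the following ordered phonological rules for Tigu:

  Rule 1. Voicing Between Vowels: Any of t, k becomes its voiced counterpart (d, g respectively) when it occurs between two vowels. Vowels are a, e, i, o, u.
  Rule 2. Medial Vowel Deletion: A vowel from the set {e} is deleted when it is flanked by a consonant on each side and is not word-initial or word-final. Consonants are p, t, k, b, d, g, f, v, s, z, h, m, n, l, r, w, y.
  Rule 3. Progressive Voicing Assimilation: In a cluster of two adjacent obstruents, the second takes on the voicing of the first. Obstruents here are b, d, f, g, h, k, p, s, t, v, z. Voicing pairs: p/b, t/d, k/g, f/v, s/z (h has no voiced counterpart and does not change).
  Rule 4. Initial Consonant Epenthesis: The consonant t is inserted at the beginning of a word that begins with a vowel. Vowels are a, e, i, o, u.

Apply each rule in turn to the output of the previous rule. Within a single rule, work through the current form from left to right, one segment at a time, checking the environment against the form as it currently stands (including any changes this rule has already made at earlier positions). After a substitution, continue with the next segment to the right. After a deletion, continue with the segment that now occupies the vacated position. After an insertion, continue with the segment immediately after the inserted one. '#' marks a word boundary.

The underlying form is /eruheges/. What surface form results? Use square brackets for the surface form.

Rule 1 Voicing Between Vowels: no change — [eruheges]
Rule 2 Medial Vowel Deletion: [eruheges] → [eruhgs]
Rule 3 Progressive Voicing Assimilation: [eruhgs] → [eruhks]
Rule 4 Initial Consonant Epenthesis: [eruhks] → [teruhks]

[teruhks]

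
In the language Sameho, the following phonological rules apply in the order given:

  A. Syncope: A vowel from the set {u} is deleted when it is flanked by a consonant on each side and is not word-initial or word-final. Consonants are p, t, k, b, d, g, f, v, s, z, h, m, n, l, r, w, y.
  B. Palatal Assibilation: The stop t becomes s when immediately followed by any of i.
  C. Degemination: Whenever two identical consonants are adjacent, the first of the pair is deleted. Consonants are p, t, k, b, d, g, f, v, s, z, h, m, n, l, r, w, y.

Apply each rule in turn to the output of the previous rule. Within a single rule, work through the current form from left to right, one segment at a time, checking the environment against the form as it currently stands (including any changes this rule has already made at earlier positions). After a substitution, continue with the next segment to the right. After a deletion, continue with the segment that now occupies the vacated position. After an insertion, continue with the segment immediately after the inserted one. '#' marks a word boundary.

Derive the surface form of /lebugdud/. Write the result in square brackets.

[lebgd]

A Syncope: [lebugdud] → [lebgdd]
B Palatal Assibilation: no change — [lebgdd]
C Degemination: [lebgdd] → [lebgd]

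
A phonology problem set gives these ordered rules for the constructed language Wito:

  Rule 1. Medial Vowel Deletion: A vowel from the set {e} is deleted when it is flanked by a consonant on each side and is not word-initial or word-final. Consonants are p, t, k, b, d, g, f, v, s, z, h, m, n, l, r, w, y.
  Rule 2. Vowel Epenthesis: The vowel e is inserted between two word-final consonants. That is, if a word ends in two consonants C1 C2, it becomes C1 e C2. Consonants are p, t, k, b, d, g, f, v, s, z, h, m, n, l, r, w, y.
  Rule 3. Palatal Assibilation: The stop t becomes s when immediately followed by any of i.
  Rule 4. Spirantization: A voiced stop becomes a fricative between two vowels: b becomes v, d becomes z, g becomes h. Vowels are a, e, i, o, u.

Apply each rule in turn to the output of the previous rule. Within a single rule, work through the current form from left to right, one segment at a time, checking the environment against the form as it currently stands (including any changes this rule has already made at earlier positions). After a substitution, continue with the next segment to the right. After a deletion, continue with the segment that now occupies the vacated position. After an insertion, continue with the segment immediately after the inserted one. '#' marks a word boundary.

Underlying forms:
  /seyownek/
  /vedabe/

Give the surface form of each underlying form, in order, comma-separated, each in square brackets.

[syownek], [vdave]

/seyownek/:
  Rule 1 Medial Vowel Deletion: [seyownek] → [syownk]
  Rule 2 Vowel Epenthesis: [syownk] → [syownek]
  Rule 3 Palatal Assibilation: no change — [syownek]
  Rule 4 Spirantization: no change — [syownek]
/vedabe/:
  Rule 1 Medial Vowel Deletion: [vedabe] → [vdabe]
  Rule 2 Vowel Epenthesis: no change — [vdabe]
  Rule 3 Palatal Assibilation: no change — [vdabe]
  Rule 4 Spirantization: [vdabe] → [vdave]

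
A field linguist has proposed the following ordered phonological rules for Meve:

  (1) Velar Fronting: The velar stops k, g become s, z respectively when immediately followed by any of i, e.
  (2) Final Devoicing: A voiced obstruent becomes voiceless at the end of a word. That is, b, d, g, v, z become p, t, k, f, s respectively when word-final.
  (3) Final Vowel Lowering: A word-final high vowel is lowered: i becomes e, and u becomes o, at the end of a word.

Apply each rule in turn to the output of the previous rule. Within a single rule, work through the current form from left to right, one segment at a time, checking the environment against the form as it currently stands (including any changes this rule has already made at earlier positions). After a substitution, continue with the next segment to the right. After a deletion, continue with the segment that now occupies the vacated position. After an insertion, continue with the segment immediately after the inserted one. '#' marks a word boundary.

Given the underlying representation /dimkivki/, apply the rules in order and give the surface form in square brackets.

[dimsivse]

(1) Velar Fronting: [dimkivki] → [dimsivsi]
(2) Final Devoicing: no change — [dimsivsi]
(3) Final Vowel Lowering: [dimsivsi] → [dimsivse]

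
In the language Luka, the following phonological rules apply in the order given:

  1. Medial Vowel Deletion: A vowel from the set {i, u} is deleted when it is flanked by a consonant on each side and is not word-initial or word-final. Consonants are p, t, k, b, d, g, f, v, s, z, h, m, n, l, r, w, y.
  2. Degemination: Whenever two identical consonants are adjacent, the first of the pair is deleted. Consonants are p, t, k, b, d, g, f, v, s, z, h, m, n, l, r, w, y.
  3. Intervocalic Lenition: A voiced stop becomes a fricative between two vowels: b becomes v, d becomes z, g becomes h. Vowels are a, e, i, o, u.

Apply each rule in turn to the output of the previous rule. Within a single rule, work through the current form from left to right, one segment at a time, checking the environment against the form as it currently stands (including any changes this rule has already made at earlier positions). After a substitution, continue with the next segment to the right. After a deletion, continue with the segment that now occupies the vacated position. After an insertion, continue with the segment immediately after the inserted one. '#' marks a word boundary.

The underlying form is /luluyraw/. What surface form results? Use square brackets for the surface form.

[lyraw]

1 Medial Vowel Deletion: [luluyraw] → [llyraw]
2 Degemination: [llyraw] → [lyraw]
3 Intervocalic Lenition: no change — [lyraw]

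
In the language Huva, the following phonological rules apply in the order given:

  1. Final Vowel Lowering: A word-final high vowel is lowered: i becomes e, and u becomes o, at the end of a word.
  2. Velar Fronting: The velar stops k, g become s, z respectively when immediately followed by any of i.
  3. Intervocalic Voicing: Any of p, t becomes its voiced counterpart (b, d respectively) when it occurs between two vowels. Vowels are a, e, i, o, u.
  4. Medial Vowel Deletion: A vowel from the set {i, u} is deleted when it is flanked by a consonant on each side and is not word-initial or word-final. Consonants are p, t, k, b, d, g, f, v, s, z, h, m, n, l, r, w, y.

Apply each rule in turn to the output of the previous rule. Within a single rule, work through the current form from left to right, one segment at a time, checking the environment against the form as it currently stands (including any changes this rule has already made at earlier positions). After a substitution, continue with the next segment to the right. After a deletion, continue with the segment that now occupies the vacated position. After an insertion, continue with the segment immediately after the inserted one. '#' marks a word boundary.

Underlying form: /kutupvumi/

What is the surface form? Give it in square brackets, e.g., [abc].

1 Final Vowel Lowering: [kutupvumi] → [kutupvume]
2 Velar Fronting: no change — [kutupvume]
3 Intervocalic Voicing: [kutupvume] → [kudupvume]
4 Medial Vowel Deletion: [kudupvume] → [kdpvme]

[kdpvme]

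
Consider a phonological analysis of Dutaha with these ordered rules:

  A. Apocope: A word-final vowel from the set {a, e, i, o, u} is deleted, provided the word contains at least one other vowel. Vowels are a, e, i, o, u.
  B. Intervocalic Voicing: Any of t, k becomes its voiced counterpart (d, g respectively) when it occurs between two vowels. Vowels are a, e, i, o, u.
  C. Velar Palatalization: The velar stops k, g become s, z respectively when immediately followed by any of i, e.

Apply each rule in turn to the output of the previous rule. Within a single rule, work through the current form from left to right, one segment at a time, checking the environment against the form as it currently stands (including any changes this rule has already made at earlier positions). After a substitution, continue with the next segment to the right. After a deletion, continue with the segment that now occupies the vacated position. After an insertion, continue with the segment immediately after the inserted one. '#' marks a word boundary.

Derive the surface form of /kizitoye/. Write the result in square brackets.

[sizidoy]

A Apocope: [kizitoye] → [kizitoy]
B Intervocalic Voicing: [kizitoy] → [kizidoy]
C Velar Palatalization: [kizidoy] → [sizidoy]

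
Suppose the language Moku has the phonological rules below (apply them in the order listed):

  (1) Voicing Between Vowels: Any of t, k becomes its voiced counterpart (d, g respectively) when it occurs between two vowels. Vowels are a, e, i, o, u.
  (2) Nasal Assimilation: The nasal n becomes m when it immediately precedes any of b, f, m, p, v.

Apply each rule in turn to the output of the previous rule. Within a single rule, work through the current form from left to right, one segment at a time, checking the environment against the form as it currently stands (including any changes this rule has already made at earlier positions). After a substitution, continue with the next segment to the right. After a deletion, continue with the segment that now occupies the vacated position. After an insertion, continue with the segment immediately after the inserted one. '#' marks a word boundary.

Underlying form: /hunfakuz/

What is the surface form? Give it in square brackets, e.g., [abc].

[humfaguz]

(1) Voicing Between Vowels: [hunfakuz] → [hunfaguz]
(2) Nasal Assimilation: [hunfaguz] → [humfaguz]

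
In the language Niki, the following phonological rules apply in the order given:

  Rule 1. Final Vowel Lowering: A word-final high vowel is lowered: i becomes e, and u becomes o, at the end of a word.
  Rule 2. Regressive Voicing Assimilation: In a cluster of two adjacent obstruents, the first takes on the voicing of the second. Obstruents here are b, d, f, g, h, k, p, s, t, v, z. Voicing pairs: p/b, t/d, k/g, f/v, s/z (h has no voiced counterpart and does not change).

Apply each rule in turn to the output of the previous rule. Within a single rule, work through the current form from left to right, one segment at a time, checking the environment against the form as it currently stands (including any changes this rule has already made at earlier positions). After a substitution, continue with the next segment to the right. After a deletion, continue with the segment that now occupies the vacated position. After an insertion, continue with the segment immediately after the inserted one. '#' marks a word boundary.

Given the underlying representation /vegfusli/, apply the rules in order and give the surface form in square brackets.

[vekfusle]

Rule 1 Final Vowel Lowering: [vegfusli] → [vegfusle]
Rule 2 Regressive Voicing Assimilation: [vegfusle] → [vekfusle]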